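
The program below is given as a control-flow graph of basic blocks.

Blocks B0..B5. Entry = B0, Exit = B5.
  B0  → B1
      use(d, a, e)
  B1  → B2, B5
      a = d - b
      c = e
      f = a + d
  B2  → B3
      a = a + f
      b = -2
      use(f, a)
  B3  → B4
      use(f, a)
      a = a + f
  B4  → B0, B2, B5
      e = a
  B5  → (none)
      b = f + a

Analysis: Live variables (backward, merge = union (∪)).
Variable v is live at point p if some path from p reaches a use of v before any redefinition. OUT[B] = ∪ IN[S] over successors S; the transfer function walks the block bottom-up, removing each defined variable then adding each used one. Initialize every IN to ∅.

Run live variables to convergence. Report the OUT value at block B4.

Converged values:
  B0: | IN={a, b, d, e} | OUT={b, d, e}
  B1: | IN={b, d, e} | OUT={a, d, f}
  B2: | IN={a, d, f} | OUT={a, b, d, f}
  B3: | IN={a, b, d, f} | OUT={a, b, d, f}
  B4: | IN={a, b, d, f} | OUT={a, b, d, e, f}
  B5: | IN={a, f} | OUT={}

Merge at B4: OUT[B4] = IN[B0] ⊔ IN[B2] ⊔ IN[B5] = {a, b, d, e, f}

Answer: {a, b, d, e, f}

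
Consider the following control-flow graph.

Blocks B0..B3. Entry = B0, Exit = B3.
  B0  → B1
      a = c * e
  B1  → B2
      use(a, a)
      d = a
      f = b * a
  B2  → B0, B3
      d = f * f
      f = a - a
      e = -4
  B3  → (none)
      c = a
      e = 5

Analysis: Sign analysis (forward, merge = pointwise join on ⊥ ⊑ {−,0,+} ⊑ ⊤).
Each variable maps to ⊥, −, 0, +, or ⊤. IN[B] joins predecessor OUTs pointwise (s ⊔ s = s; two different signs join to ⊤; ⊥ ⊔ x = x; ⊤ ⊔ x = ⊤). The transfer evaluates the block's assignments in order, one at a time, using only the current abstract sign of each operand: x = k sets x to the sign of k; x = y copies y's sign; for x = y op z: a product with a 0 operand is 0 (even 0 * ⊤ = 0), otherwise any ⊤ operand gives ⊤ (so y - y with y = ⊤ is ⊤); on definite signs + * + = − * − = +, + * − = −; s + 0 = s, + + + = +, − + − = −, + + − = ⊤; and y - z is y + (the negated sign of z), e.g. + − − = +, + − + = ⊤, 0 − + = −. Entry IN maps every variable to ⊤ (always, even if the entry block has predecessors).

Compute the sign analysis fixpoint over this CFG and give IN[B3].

Answer: {a: ⊤, b: ⊤, c: ⊤, d: ⊤, e: -, f: ⊤}

Derivation:
Fixpoint table:
  B0: | IN=(all ⊤) | OUT=(all ⊤)
  B1: | IN=(all ⊤) | OUT=(all ⊤)
  B2: | IN=(all ⊤) | OUT={e:-; rest ⊤}
  B3: | IN={e:-; rest ⊤} | OUT={e:+; rest ⊤}

Merge at B3: IN[B3] = OUT[B2] = {a: ⊤, b: ⊤, c: ⊤, d: ⊤, e: -, f: ⊤}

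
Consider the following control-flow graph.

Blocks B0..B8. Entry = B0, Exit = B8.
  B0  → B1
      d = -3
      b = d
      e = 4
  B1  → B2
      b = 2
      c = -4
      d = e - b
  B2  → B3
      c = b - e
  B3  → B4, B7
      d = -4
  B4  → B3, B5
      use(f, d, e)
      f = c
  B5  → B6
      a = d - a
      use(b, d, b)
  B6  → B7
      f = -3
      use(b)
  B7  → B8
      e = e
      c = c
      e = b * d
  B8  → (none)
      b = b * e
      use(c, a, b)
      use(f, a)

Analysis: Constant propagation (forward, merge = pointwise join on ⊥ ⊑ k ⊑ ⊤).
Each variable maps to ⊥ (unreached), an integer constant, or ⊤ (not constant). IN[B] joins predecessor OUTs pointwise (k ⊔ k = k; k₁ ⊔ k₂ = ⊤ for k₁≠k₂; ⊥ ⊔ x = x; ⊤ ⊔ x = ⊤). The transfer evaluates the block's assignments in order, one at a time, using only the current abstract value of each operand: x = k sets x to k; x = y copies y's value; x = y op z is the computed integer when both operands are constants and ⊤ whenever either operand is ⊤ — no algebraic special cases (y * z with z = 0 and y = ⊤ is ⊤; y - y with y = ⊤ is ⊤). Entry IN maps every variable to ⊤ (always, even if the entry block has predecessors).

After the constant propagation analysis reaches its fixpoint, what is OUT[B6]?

Answer: {a: ⊤, b: 2, c: -2, d: -4, e: 4, f: -3}

Derivation:
Converged values:
  B0:  IN=(all ⊤)  OUT={b:-3, d:-3, e:4; rest ⊤}
  B1:  IN={b:-3, d:-3, e:4; rest ⊤}  OUT={b:2, c:-4, d:2, e:4; rest ⊤}
  B2:  IN={b:2, c:-4, d:2, e:4; rest ⊤}  OUT={b:2, c:-2, d:2, e:4; rest ⊤}
  B3:  IN={b:2, c:-2, e:4; rest ⊤}  OUT={b:2, c:-2, d:-4, e:4; rest ⊤}
  B4:  IN={b:2, c:-2, d:-4, e:4; rest ⊤}  OUT={b:2, c:-2, d:-4, e:4, f:-2; rest ⊤}
  B5:  IN={b:2, c:-2, d:-4, e:4, f:-2; rest ⊤}  OUT={b:2, c:-2, d:-4, e:4, f:-2; rest ⊤}
  B6:  IN={b:2, c:-2, d:-4, e:4, f:-2; rest ⊤}  OUT={b:2, c:-2, d:-4, e:4, f:-3; rest ⊤}
  B7:  IN={b:2, c:-2, d:-4, e:4; rest ⊤}  OUT={b:2, c:-2, d:-4, e:-8; rest ⊤}
  B8:  IN={b:2, c:-2, d:-4, e:-8; rest ⊤}  OUT={b:-16, c:-2, d:-4, e:-8; rest ⊤}

Merge at B6: IN[B6] = OUT[B5] = {a: ⊤, b: 2, c: -2, d: -4, e: 4, f: -2}
Applying B6's transfer function to that IN value gives OUT[B6] (row B6 above).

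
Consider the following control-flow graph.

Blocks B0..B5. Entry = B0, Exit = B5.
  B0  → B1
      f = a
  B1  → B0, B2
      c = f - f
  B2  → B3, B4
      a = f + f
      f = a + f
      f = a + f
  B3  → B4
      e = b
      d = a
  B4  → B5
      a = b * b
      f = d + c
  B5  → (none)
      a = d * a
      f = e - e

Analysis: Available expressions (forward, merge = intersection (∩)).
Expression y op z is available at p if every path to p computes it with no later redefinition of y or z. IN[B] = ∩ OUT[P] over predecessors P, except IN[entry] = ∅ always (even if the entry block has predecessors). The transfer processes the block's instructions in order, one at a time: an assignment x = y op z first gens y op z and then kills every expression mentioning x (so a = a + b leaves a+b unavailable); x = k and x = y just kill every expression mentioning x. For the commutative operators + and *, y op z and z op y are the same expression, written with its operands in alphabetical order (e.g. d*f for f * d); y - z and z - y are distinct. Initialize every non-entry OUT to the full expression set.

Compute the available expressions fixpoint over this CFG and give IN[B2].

Answer: {f-f}

Derivation:
Converged values:
  B0: | IN={} | OUT={}
  B1: | IN={} | OUT={f-f}
  B2: | IN={f-f} | OUT={}
  B3: | IN={} | OUT={}
  B4: | IN={} | OUT={b*b, c+d}
  B5: | IN={b*b, c+d} | OUT={b*b, c+d, e-e}

Merge at B2: IN[B2] = OUT[B1] = {f-f}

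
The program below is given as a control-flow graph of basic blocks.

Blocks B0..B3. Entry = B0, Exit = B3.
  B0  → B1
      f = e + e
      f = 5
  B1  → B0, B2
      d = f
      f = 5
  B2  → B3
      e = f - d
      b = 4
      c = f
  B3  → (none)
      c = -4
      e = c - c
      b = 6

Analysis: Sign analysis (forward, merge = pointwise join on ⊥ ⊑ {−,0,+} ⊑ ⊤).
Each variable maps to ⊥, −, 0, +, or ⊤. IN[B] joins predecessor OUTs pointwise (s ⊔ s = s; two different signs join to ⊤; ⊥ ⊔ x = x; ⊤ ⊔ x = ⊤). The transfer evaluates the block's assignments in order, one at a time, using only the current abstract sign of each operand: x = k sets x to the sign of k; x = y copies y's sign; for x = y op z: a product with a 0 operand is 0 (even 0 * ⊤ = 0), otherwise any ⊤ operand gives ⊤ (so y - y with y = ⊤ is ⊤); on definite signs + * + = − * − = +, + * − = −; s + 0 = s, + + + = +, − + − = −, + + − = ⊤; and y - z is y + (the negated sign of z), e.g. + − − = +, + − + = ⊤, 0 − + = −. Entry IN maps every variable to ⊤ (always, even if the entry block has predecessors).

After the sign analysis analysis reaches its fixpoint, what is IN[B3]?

Per-block solution:
  B0:   IN=(all ⊤)   OUT={f:+; rest ⊤}
  B1:   IN={f:+; rest ⊤}   OUT={d:+, f:+; rest ⊤}
  B2:   IN={d:+, f:+; rest ⊤}   OUT={b:+, c:+, d:+, f:+; rest ⊤}
  B3:   IN={b:+, c:+, d:+, f:+; rest ⊤}   OUT={b:+, c:-, d:+, f:+; rest ⊤}

Merge at B3: IN[B3] = OUT[B2] = {a: ⊤, b: +, c: +, d: +, e: ⊤, f: +}

Answer: {a: ⊤, b: +, c: +, d: +, e: ⊤, f: +}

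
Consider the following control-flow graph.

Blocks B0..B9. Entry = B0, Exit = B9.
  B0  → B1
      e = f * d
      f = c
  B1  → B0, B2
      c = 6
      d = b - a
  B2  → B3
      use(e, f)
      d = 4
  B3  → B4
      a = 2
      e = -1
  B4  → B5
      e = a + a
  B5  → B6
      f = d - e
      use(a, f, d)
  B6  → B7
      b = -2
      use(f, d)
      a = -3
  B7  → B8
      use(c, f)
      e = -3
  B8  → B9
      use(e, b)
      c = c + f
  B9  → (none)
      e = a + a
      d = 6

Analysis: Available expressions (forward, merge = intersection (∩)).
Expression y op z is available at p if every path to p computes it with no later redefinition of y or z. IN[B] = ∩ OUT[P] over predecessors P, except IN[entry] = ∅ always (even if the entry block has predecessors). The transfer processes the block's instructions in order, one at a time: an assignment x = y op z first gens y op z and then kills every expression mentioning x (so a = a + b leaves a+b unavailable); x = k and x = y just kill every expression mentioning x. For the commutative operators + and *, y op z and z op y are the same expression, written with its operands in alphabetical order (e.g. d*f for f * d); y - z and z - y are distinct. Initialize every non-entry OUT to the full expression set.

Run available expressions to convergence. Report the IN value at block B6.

Answer: {a+a, d-e}

Trace:
Per-block solution:
  B0:  IN={}  OUT={}
  B1:  IN={}  OUT={b-a}
  B2:  IN={b-a}  OUT={b-a}
  B3:  IN={b-a}  OUT={}
  B4:  IN={}  OUT={a+a}
  B5:  IN={a+a}  OUT={a+a, d-e}
  B6:  IN={a+a, d-e}  OUT={d-e}
  B7:  IN={d-e}  OUT={}
  B8:  IN={}  OUT={}
  B9:  IN={}  OUT={a+a}

Merge at B6: IN[B6] = OUT[B5] = {a+a, d-e}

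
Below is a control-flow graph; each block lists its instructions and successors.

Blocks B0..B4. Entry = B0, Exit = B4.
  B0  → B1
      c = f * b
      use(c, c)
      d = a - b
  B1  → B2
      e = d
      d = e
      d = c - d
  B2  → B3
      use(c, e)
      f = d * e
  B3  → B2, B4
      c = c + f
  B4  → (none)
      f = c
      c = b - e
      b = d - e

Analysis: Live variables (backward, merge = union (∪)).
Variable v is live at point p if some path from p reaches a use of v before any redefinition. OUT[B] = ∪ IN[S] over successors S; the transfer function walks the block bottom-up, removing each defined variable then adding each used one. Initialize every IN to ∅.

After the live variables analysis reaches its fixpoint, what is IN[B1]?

Answer: {b, c, d}

Trace:
Converged values:
  B0: | IN={a, b, f} | OUT={b, c, d}
  B1: | IN={b, c, d} | OUT={b, c, d, e}
  B2: | IN={b, c, d, e} | OUT={b, c, d, e, f}
  B3: | IN={b, c, d, e, f} | OUT={b, c, d, e}
  B4: | IN={b, c, d, e} | OUT={}

Merge at B1: OUT[B1] = IN[B2] = {b, c, d, e}
Applying B1's transfer function to that OUT value gives IN[B1] (row B1 above).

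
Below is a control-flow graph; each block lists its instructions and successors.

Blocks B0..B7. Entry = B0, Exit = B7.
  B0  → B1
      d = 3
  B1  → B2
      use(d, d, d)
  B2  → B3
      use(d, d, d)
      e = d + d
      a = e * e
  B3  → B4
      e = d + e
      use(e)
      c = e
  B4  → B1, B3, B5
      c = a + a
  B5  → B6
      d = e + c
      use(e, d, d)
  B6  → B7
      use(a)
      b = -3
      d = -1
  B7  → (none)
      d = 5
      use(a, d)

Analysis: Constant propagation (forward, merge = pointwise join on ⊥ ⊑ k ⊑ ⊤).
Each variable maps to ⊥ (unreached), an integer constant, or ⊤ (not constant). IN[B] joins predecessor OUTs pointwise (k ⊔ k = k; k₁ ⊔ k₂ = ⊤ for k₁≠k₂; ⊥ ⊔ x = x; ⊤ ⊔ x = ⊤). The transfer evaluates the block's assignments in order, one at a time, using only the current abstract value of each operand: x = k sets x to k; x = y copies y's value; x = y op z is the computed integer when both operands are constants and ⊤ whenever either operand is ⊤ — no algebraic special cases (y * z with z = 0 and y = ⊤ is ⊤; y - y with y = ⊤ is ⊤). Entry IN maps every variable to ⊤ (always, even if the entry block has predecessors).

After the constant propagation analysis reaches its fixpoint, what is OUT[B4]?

Answer: {a: 36, b: ⊤, c: 72, d: 3, e: ⊤, f: ⊤}

Trace:
Per-block solution:
  B0:  IN=(all ⊤)  OUT={d:3; rest ⊤}
  B1:  IN={d:3; rest ⊤}  OUT={d:3; rest ⊤}
  B2:  IN={d:3; rest ⊤}  OUT={a:36, d:3, e:6; rest ⊤}
  B3:  IN={a:36, d:3; rest ⊤}  OUT={a:36, d:3; rest ⊤}
  B4:  IN={a:36, d:3; rest ⊤}  OUT={a:36, c:72, d:3; rest ⊤}
  B5:  IN={a:36, c:72, d:3; rest ⊤}  OUT={a:36, c:72; rest ⊤}
  B6:  IN={a:36, c:72; rest ⊤}  OUT={a:36, b:-3, c:72, d:-1; rest ⊤}
  B7:  IN={a:36, b:-3, c:72, d:-1; rest ⊤}  OUT={a:36, b:-3, c:72, d:5; rest ⊤}

Merge at B4: IN[B4] = OUT[B3] = {a: 36, b: ⊤, c: ⊤, d: 3, e: ⊤, f: ⊤}
Applying B4's transfer function to that IN value gives OUT[B4] (row B4 above).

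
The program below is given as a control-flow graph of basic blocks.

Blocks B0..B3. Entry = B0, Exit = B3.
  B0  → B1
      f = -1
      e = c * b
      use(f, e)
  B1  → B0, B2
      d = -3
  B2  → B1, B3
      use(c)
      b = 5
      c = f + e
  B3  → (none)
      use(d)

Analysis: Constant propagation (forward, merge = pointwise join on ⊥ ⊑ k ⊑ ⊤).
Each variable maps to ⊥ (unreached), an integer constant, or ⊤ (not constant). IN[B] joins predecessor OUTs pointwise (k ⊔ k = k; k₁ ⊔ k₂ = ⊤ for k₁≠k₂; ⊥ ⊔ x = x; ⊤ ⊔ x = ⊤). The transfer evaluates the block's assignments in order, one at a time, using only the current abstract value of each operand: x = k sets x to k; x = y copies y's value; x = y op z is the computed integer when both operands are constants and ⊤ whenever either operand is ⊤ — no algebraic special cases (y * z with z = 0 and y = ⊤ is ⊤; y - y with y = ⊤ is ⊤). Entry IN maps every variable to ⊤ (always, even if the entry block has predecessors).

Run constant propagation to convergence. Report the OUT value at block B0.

Answer: {a: ⊤, b: ⊤, c: ⊤, d: ⊤, e: ⊤, f: -1}

Derivation:
Converged values:
  B0:  IN=(all ⊤)  OUT={f:-1; rest ⊤}
  B1:  IN={f:-1; rest ⊤}  OUT={d:-3, f:-1; rest ⊤}
  B2:  IN={d:-3, f:-1; rest ⊤}  OUT={b:5, d:-3, f:-1; rest ⊤}
  B3:  IN={b:5, d:-3, f:-1; rest ⊤}  OUT={b:5, d:-3, f:-1; rest ⊤}

Merge at B0 (entry node, so the boundary value (all ⊤) is joined with the incoming edge(s)): IN[B0] = (all ⊤) ⊔ OUT[B1] = {a: ⊤, b: ⊤, c: ⊤, d: ⊤, e: ⊤, f: ⊤}
Applying B0's transfer function to that IN value gives OUT[B0] (row B0 above).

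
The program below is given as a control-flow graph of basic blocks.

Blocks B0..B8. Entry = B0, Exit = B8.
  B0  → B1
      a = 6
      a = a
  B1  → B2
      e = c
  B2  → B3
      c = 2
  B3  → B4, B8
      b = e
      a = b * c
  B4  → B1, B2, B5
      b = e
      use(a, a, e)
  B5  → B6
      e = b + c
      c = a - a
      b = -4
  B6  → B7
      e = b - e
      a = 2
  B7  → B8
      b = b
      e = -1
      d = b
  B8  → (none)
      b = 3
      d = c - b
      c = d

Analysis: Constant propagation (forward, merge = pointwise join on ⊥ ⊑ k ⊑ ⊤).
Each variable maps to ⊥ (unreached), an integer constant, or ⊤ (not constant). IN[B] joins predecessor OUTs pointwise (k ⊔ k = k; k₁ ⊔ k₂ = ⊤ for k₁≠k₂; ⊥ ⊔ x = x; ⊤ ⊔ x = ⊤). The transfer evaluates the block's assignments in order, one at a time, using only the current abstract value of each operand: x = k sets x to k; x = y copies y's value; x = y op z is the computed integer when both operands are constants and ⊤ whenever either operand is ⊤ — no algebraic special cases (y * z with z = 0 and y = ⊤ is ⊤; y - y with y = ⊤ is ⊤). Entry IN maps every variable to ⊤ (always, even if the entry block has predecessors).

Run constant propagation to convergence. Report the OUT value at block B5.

Fixpoint table:
  B0:  IN=(all ⊤)  OUT={a:6; rest ⊤}
  B1:  IN=(all ⊤)  OUT=(all ⊤)
  B2:  IN=(all ⊤)  OUT={c:2; rest ⊤}
  B3:  IN={c:2; rest ⊤}  OUT={c:2; rest ⊤}
  B4:  IN={c:2; rest ⊤}  OUT={c:2; rest ⊤}
  B5:  IN={c:2; rest ⊤}  OUT={b:-4; rest ⊤}
  B6:  IN={b:-4; rest ⊤}  OUT={a:2, b:-4; rest ⊤}
  B7:  IN={a:2, b:-4; rest ⊤}  OUT={a:2, b:-4, d:-4, e:-1; rest ⊤}
  B8:  IN=(all ⊤)  OUT={b:3; rest ⊤}

Merge at B5: IN[B5] = OUT[B4] = {a: ⊤, b: ⊤, c: 2, d: ⊤, e: ⊤, f: ⊤}
Applying B5's transfer function to that IN value gives OUT[B5] (row B5 above).

Answer: {a: ⊤, b: -4, c: ⊤, d: ⊤, e: ⊤, f: ⊤}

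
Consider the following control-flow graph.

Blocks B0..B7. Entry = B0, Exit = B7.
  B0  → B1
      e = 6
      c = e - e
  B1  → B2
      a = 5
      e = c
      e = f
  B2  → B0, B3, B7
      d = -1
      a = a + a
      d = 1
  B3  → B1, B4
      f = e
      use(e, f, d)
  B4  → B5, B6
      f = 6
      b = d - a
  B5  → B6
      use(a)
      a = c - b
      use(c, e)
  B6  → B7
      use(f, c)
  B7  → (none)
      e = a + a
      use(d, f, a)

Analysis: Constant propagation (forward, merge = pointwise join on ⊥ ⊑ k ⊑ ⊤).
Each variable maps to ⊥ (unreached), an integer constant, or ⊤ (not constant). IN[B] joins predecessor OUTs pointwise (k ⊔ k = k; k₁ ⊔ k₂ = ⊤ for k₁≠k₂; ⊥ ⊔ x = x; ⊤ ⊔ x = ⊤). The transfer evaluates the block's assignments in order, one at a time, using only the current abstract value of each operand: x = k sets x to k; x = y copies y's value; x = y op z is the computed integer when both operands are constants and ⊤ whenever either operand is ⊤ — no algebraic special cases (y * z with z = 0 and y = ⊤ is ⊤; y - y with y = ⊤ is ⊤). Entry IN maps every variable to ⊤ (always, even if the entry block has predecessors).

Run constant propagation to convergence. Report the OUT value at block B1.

Converged values:
  B0:   IN=(all ⊤)   OUT={c:0, e:6; rest ⊤}
  B1:   IN={c:0; rest ⊤}   OUT={a:5, c:0; rest ⊤}
  B2:   IN={a:5, c:0; rest ⊤}   OUT={a:10, c:0, d:1; rest ⊤}
  B3:   IN={a:10, c:0, d:1; rest ⊤}   OUT={a:10, c:0, d:1; rest ⊤}
  B4:   IN={a:10, c:0, d:1; rest ⊤}   OUT={a:10, b:-9, c:0, d:1, f:6; rest ⊤}
  B5:   IN={a:10, b:-9, c:0, d:1, f:6; rest ⊤}   OUT={a:9, b:-9, c:0, d:1, f:6; rest ⊤}
  B6:   IN={b:-9, c:0, d:1, f:6; rest ⊤}   OUT={b:-9, c:0, d:1, f:6; rest ⊤}
  B7:   IN={c:0, d:1; rest ⊤}   OUT={c:0, d:1; rest ⊤}

Merge at B1: IN[B1] = OUT[B0] ⊔ OUT[B3] = {a: ⊤, b: ⊤, c: 0, d: ⊤, e: ⊤, f: ⊤}
Applying B1's transfer function to that IN value gives OUT[B1] (row B1 above).

Answer: {a: 5, b: ⊤, c: 0, d: ⊤, e: ⊤, f: ⊤}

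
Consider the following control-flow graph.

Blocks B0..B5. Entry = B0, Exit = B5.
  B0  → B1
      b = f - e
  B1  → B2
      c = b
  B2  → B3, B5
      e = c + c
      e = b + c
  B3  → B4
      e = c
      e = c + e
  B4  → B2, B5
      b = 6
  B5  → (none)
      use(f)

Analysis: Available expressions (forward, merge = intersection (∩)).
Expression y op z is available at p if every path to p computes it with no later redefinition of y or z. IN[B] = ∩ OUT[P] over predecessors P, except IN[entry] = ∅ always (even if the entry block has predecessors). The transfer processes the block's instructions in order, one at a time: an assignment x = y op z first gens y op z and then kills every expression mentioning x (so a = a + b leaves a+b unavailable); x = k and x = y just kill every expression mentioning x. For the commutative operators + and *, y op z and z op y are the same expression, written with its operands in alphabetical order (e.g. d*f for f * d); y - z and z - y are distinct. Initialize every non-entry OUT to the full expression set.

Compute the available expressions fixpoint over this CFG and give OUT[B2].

Converged values:
  B0:   IN={}   OUT={f-e}
  B1:   IN={f-e}   OUT={f-e}
  B2:   IN={}   OUT={b+c, c+c}
  B3:   IN={b+c, c+c}   OUT={b+c, c+c}
  B4:   IN={b+c, c+c}   OUT={c+c}
  B5:   IN={c+c}   OUT={c+c}

Merge at B2: IN[B2] = OUT[B1] ∩ OUT[B4] = {}
Applying B2's transfer function to that IN value gives OUT[B2] (row B2 above).

Answer: {b+c, c+c}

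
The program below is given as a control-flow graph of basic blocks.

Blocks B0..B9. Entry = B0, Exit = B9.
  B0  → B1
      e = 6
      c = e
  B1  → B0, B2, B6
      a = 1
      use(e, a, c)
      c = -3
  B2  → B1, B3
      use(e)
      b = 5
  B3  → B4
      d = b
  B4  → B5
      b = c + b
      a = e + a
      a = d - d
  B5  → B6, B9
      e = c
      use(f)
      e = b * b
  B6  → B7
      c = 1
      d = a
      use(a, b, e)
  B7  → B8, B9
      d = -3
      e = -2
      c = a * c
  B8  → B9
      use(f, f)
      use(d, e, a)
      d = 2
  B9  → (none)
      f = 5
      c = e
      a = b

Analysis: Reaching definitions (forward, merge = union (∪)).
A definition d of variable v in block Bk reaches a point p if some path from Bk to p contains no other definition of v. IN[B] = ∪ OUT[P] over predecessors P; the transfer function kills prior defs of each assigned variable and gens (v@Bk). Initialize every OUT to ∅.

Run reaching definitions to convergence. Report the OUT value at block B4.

Converged values:
  B0: | IN={a@B1, b@B2, c@B1, e@B0} | OUT={a@B1, b@B2, c@B0, e@B0}
  B1: | IN={a@B1, b@B2, c@B0, c@B1, e@B0} | OUT={a@B1, b@B2, c@B1, e@B0}
  B2: | IN={a@B1, b@B2, c@B1, e@B0} | OUT={a@B1, b@B2, c@B1, e@B0}
  B3: | IN={a@B1, b@B2, c@B1, e@B0} | OUT={a@B1, b@B2, c@B1, d@B3, e@B0}
  B4: | IN={a@B1, b@B2, c@B1, d@B3, e@B0} | OUT={a@B4, b@B4, c@B1, d@B3, e@B0}
  B5: | IN={a@B4, b@B4, c@B1, d@B3, e@B0} | OUT={a@B4, b@B4, c@B1, d@B3, e@B5}
  B6: | IN={a@B1, a@B4, b@B2, b@B4, c@B1, d@B3, e@B0, e@B5} | OUT={a@B1, a@B4, b@B2, b@B4, c@B6, d@B6, e@B0, e@B5}
  B7: | IN={a@B1, a@B4, b@B2, b@B4, c@B6, d@B6, e@B0, e@B5} | OUT={a@B1, a@B4, b@B2, b@B4, c@B7, d@B7, e@B7}
  B8: | IN={a@B1, a@B4, b@B2, b@B4, c@B7, d@B7, e@B7} | OUT={a@B1, a@B4, b@B2, b@B4, c@B7, d@B8, e@B7}
  B9: | IN={a@B1, a@B4, b@B2, b@B4, c@B1, c@B7, d@B3, d@B7, d@B8, e@B5, e@B7} | OUT={a@B9, b@B2, b@B4, c@B9, d@B3, d@B7, d@B8, e@B5, e@B7, f@B9}

Merge at B4: IN[B4] = OUT[B3] = {a@B1, b@B2, c@B1, d@B3, e@B0}
Applying B4's transfer function to that IN value gives OUT[B4] (row B4 above).

Answer: {a@B4, b@B4, c@B1, d@B3, e@B0}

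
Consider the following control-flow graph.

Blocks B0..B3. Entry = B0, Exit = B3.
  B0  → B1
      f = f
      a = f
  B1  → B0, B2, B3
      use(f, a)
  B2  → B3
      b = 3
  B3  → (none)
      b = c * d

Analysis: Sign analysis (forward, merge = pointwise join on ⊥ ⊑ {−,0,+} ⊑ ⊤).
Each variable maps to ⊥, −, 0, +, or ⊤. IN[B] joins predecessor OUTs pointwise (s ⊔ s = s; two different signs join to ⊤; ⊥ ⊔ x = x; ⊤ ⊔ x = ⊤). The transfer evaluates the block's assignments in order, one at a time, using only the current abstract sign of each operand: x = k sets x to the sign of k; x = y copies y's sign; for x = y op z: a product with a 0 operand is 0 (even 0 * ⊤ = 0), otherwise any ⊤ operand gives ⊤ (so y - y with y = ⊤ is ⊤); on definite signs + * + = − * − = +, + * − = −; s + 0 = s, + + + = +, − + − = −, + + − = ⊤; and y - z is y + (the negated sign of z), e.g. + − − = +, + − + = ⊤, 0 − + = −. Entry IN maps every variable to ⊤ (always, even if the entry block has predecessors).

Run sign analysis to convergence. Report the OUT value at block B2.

Answer: {a: ⊤, b: +, c: ⊤, d: ⊤, e: ⊤, f: ⊤}

Trace:
Fixpoint table:
  B0: | IN=(all ⊤) | OUT=(all ⊤)
  B1: | IN=(all ⊤) | OUT=(all ⊤)
  B2: | IN=(all ⊤) | OUT={b:+; rest ⊤}
  B3: | IN=(all ⊤) | OUT=(all ⊤)

Merge at B2: IN[B2] = OUT[B1] = {a: ⊤, b: ⊤, c: ⊤, d: ⊤, e: ⊤, f: ⊤}
Applying B2's transfer function to that IN value gives OUT[B2] (row B2 above).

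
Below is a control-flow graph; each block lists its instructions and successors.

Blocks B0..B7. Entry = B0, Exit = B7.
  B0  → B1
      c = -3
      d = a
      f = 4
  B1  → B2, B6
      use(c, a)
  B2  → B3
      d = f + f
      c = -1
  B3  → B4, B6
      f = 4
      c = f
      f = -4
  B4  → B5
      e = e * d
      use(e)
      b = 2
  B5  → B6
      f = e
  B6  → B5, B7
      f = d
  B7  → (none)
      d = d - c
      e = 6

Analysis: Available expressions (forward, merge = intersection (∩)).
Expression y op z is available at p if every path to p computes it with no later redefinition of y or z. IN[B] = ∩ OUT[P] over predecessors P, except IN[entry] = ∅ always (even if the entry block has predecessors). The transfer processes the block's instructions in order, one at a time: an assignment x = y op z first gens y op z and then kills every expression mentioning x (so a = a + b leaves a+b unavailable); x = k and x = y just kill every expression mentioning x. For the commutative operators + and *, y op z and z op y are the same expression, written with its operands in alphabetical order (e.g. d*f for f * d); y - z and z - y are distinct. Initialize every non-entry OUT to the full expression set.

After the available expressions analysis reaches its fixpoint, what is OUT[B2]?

Fixpoint table:
  B0:   IN={}   OUT={}
  B1:   IN={}   OUT={}
  B2:   IN={}   OUT={f+f}
  B3:   IN={f+f}   OUT={}
  B4:   IN={}   OUT={}
  B5:   IN={}   OUT={}
  B6:   IN={}   OUT={}
  B7:   IN={}   OUT={}

Merge at B2: IN[B2] = OUT[B1] = {}
Applying B2's transfer function to that IN value gives OUT[B2] (row B2 above).

Answer: {f+f}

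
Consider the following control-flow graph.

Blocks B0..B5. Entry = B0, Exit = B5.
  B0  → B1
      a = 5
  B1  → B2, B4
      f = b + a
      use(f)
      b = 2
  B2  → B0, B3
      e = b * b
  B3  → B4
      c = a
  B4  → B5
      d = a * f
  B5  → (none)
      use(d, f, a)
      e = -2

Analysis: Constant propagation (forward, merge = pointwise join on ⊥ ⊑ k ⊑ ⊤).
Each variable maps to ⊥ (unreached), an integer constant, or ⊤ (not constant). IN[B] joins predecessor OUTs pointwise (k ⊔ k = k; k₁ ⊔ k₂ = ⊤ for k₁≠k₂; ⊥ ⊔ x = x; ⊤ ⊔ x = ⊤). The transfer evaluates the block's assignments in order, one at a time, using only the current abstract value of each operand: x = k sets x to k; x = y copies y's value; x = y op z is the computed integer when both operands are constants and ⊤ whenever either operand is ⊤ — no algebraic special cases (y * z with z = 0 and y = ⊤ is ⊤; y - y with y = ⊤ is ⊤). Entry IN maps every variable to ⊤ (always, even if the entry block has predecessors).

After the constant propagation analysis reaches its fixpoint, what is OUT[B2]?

Per-block solution:
  B0:   IN=(all ⊤)   OUT={a:5; rest ⊤}
  B1:   IN={a:5; rest ⊤}   OUT={a:5, b:2; rest ⊤}
  B2:   IN={a:5, b:2; rest ⊤}   OUT={a:5, b:2, e:4; rest ⊤}
  B3:   IN={a:5, b:2, e:4; rest ⊤}   OUT={a:5, b:2, c:5, e:4; rest ⊤}
  B4:   IN={a:5, b:2; rest ⊤}   OUT={a:5, b:2; rest ⊤}
  B5:   IN={a:5, b:2; rest ⊤}   OUT={a:5, b:2, e:-2; rest ⊤}

Merge at B2: IN[B2] = OUT[B1] = {a: 5, b: 2, c: ⊤, d: ⊤, e: ⊤, f: ⊤}
Applying B2's transfer function to that IN value gives OUT[B2] (row B2 above).

Answer: {a: 5, b: 2, c: ⊤, d: ⊤, e: 4, f: ⊤}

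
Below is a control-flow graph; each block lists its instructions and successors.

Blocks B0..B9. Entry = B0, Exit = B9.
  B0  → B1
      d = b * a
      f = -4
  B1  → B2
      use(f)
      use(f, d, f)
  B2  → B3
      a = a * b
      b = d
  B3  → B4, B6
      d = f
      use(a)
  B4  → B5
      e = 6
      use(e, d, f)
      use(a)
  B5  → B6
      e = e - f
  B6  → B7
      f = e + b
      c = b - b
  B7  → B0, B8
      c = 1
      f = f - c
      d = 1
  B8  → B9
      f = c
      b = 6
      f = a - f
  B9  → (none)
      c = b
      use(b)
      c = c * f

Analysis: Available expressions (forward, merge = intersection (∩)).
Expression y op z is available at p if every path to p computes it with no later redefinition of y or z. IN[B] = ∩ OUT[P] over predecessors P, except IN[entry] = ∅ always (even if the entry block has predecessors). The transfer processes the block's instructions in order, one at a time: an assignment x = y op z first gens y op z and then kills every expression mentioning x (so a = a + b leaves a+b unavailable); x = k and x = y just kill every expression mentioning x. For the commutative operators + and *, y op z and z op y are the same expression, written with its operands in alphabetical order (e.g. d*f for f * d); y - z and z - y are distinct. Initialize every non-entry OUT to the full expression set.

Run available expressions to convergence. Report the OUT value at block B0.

Converged values:
  B0: | IN={} | OUT={a*b}
  B1: | IN={a*b} | OUT={a*b}
  B2: | IN={a*b} | OUT={}
  B3: | IN={} | OUT={}
  B4: | IN={} | OUT={}
  B5: | IN={} | OUT={}
  B6: | IN={} | OUT={b+e, b-b}
  B7: | IN={b+e, b-b} | OUT={b+e, b-b}
  B8: | IN={b+e, b-b} | OUT={}
  B9: | IN={} | OUT={}

Merge at B0 (entry node, so the boundary value {} is joined with the incoming edge(s)): IN[B0] = {} ∩ OUT[B7] = {}
Applying B0's transfer function to that IN value gives OUT[B0] (row B0 above).

Answer: {a*b}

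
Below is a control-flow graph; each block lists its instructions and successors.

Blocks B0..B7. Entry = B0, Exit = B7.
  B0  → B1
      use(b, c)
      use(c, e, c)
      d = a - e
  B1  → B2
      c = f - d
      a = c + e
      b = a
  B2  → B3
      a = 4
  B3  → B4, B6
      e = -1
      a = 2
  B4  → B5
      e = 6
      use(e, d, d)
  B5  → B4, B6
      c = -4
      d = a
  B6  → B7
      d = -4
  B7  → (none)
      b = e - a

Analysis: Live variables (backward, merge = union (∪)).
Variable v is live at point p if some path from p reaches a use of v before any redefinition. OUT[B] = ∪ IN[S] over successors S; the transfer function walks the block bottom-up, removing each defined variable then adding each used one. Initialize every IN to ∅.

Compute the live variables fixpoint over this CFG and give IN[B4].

Per-block solution:
  B0:  IN={a, b, c, e, f}  OUT={d, e, f}
  B1:  IN={d, e, f}  OUT={d}
  B2:  IN={d}  OUT={d}
  B3:  IN={d}  OUT={a, d, e}
  B4:  IN={a, d}  OUT={a, e}
  B5:  IN={a, e}  OUT={a, d, e}
  B6:  IN={a, e}  OUT={a, e}
  B7:  IN={a, e}  OUT={}

Merge at B4: OUT[B4] = IN[B5] = {a, e}
Applying B4's transfer function to that OUT value gives IN[B4] (row B4 above).

Answer: {a, d}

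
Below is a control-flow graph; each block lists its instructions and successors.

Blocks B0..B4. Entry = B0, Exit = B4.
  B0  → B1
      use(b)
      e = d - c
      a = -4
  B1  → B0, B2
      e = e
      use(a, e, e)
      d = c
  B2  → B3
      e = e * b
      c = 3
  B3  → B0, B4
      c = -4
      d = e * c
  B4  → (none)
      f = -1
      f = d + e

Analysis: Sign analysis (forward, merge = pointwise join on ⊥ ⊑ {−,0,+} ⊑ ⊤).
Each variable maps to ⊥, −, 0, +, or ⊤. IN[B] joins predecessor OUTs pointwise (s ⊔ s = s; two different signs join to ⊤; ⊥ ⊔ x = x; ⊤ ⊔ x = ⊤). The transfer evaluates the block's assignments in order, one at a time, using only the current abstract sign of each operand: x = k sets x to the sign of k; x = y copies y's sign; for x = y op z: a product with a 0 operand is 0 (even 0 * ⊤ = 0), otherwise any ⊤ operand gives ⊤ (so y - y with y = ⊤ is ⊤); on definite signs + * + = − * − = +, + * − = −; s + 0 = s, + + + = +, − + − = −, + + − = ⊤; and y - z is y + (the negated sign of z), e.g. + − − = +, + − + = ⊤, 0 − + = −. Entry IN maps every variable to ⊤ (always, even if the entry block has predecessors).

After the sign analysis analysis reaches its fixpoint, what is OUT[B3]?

Fixpoint table:
  B0:  IN=(all ⊤)  OUT={a:-; rest ⊤}
  B1:  IN={a:-; rest ⊤}  OUT={a:-; rest ⊤}
  B2:  IN={a:-; rest ⊤}  OUT={a:-, c:+; rest ⊤}
  B3:  IN={a:-, c:+; rest ⊤}  OUT={a:-, c:-; rest ⊤}
  B4:  IN={a:-, c:-; rest ⊤}  OUT={a:-, c:-; rest ⊤}

Merge at B3: IN[B3] = OUT[B2] = {a: -, b: ⊤, c: +, d: ⊤, e: ⊤, f: ⊤}
Applying B3's transfer function to that IN value gives OUT[B3] (row B3 above).

Answer: {a: -, b: ⊤, c: -, d: ⊤, e: ⊤, f: ⊤}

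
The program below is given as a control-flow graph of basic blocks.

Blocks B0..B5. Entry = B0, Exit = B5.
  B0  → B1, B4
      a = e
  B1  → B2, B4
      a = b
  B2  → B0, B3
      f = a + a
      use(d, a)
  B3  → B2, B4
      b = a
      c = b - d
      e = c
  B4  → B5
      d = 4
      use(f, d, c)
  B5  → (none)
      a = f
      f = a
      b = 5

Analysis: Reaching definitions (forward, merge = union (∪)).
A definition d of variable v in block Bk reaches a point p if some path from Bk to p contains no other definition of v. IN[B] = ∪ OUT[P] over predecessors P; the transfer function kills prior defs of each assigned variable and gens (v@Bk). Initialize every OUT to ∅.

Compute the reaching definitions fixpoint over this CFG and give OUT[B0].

Answer: {a@B0, b@B3, c@B3, e@B3, f@B2}

Trace:
Fixpoint table:
  B0:   IN={a@B1, b@B3, c@B3, e@B3, f@B2}   OUT={a@B0, b@B3, c@B3, e@B3, f@B2}
  B1:   IN={a@B0, b@B3, c@B3, e@B3, f@B2}   OUT={a@B1, b@B3, c@B3, e@B3, f@B2}
  B2:   IN={a@B1, b@B3, c@B3, e@B3, f@B2}   OUT={a@B1, b@B3, c@B3, e@B3, f@B2}
  B3:   IN={a@B1, b@B3, c@B3, e@B3, f@B2}   OUT={a@B1, b@B3, c@B3, e@B3, f@B2}
  B4:   IN={a@B0, a@B1, b@B3, c@B3, e@B3, f@B2}   OUT={a@B0, a@B1, b@B3, c@B3, d@B4, e@B3, f@B2}
  B5:   IN={a@B0, a@B1, b@B3, c@B3, d@B4, e@B3, f@B2}   OUT={a@B5, b@B5, c@B3, d@B4, e@B3, f@B5}

Merge at B0 (entry node, so the boundary value {} is joined with the incoming edge(s)): IN[B0] = {} ⊔ OUT[B2] = {a@B1, b@B3, c@B3, e@B3, f@B2}
Applying B0's transfer function to that IN value gives OUT[B0] (row B0 above).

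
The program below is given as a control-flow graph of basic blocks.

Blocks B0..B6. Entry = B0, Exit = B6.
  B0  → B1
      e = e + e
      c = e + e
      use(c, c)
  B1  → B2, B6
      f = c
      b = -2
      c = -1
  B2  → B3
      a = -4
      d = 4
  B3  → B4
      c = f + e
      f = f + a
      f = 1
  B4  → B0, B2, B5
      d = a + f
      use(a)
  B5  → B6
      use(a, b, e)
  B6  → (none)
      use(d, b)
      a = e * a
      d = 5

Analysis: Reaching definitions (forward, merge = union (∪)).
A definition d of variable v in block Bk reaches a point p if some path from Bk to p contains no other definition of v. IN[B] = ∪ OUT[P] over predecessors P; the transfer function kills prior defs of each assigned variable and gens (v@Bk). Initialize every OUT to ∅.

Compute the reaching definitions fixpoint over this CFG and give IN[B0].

Answer: {a@B2, b@B1, c@B3, d@B4, e@B0, f@B3}

Working:
Per-block solution:
  B0: | IN={a@B2, b@B1, c@B3, d@B4, e@B0, f@B3} | OUT={a@B2, b@B1, c@B0, d@B4, e@B0, f@B3}
  B1: | IN={a@B2, b@B1, c@B0, d@B4, e@B0, f@B3} | OUT={a@B2, b@B1, c@B1, d@B4, e@B0, f@B1}
  B2: | IN={a@B2, b@B1, c@B1, c@B3, d@B4, e@B0, f@B1, f@B3} | OUT={a@B2, b@B1, c@B1, c@B3, d@B2, e@B0, f@B1, f@B3}
  B3: | IN={a@B2, b@B1, c@B1, c@B3, d@B2, e@B0, f@B1, f@B3} | OUT={a@B2, b@B1, c@B3, d@B2, e@B0, f@B3}
  B4: | IN={a@B2, b@B1, c@B3, d@B2, e@B0, f@B3} | OUT={a@B2, b@B1, c@B3, d@B4, e@B0, f@B3}
  B5: | IN={a@B2, b@B1, c@B3, d@B4, e@B0, f@B3} | OUT={a@B2, b@B1, c@B3, d@B4, e@B0, f@B3}
  B6: | IN={a@B2, b@B1, c@B1, c@B3, d@B4, e@B0, f@B1, f@B3} | OUT={a@B6, b@B1, c@B1, c@B3, d@B6, e@B0, f@B1, f@B3}

Merge at B0 (entry node, so the boundary value {} is joined with the incoming edge(s)): IN[B0] = {} ⊔ OUT[B4] = {a@B2, b@B1, c@B3, d@B4, e@B0, f@B3}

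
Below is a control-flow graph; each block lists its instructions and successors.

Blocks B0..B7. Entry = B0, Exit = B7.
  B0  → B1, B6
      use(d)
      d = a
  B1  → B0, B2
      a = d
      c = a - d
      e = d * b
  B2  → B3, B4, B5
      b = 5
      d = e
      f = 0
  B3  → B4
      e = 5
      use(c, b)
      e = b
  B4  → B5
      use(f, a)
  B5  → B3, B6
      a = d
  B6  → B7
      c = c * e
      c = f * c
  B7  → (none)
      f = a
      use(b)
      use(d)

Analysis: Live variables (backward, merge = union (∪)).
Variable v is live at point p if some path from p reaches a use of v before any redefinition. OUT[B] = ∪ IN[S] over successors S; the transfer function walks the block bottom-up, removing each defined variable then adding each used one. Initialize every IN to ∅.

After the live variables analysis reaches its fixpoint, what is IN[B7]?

Per-block solution:
  B0:   IN={a, b, c, d, e, f}   OUT={a, b, c, d, e, f}
  B1:   IN={b, d, f}   OUT={a, b, c, d, e, f}
  B2:   IN={a, c, e}   OUT={a, b, c, d, e, f}
  B3:   IN={a, b, c, d, f}   OUT={a, b, c, d, e, f}
  B4:   IN={a, b, c, d, e, f}   OUT={b, c, d, e, f}
  B5:   IN={b, c, d, e, f}   OUT={a, b, c, d, e, f}
  B6:   IN={a, b, c, d, e, f}   OUT={a, b, d}
  B7:   IN={a, b, d}   OUT={}

B7 is the boundary node: OUT[B7] = {}
Applying B7's transfer function to that OUT value gives IN[B7] (row B7 above).

Answer: {a, b, d}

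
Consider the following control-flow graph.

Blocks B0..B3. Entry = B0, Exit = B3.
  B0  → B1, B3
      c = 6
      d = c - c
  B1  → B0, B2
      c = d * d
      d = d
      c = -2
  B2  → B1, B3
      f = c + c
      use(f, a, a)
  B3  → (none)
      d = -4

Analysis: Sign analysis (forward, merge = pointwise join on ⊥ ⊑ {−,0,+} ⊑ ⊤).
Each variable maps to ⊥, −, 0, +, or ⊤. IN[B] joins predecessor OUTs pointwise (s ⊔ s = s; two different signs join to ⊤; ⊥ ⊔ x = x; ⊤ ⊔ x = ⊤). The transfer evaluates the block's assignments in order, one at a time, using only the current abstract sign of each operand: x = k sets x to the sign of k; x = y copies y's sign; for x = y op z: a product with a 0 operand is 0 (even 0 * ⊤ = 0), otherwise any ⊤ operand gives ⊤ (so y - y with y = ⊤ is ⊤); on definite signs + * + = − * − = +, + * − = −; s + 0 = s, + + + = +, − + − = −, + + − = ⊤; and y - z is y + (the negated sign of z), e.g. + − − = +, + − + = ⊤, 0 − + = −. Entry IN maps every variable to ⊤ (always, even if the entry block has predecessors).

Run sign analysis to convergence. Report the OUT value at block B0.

Answer: {a: ⊤, b: ⊤, c: +, d: ⊤, e: ⊤, f: ⊤}

Derivation:
Per-block solution:
  B0:  IN=(all ⊤)  OUT={c:+; rest ⊤}
  B1:  IN=(all ⊤)  OUT={c:-; rest ⊤}
  B2:  IN={c:-; rest ⊤}  OUT={c:-, f:-; rest ⊤}
  B3:  IN=(all ⊤)  OUT={d:-; rest ⊤}

Merge at B0 (entry node, so the boundary value (all ⊤) is joined with the incoming edge(s)): IN[B0] = (all ⊤) ⊔ OUT[B1] = {a: ⊤, b: ⊤, c: ⊤, d: ⊤, e: ⊤, f: ⊤}
Applying B0's transfer function to that IN value gives OUT[B0] (row B0 above).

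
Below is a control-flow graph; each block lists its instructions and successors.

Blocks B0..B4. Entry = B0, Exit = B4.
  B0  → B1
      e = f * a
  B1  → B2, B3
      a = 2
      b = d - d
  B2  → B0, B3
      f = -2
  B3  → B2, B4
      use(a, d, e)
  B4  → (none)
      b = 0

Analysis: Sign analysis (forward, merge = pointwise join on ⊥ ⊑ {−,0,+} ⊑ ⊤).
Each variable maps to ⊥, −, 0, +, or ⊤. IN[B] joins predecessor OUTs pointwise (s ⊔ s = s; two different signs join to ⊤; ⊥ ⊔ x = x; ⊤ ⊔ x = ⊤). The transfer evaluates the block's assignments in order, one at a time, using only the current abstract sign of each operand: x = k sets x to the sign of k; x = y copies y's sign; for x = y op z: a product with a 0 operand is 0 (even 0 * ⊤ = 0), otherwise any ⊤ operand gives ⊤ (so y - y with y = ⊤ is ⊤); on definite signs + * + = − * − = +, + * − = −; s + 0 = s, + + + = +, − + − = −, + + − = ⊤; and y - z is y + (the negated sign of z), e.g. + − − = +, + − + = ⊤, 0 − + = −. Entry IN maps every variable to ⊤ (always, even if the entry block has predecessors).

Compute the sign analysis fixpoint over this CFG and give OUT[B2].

Converged values:
  B0: | IN=(all ⊤) | OUT=(all ⊤)
  B1: | IN=(all ⊤) | OUT={a:+; rest ⊤}
  B2: | IN={a:+; rest ⊤} | OUT={a:+, f:-; rest ⊤}
  B3: | IN={a:+; rest ⊤} | OUT={a:+; rest ⊤}
  B4: | IN={a:+; rest ⊤} | OUT={a:+, b:0; rest ⊤}

Merge at B2: IN[B2] = OUT[B1] ⊔ OUT[B3] = {a: +, b: ⊤, c: ⊤, d: ⊤, e: ⊤, f: ⊤}
Applying B2's transfer function to that IN value gives OUT[B2] (row B2 above).

Answer: {a: +, b: ⊤, c: ⊤, d: ⊤, e: ⊤, f: -}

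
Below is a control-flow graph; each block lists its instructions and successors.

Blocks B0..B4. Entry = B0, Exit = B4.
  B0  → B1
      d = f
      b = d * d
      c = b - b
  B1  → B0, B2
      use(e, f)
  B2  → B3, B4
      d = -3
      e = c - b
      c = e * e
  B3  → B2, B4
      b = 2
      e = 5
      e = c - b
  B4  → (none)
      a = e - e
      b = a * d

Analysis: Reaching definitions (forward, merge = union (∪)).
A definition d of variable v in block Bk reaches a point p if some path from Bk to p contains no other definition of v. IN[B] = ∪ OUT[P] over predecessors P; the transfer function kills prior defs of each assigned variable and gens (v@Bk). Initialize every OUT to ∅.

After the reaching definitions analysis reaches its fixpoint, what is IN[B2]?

Fixpoint table:
  B0:   IN={b@B0, c@B0, d@B0}   OUT={b@B0, c@B0, d@B0}
  B1:   IN={b@B0, c@B0, d@B0}   OUT={b@B0, c@B0, d@B0}
  B2:   IN={b@B0, b@B3, c@B0, c@B2, d@B0, d@B2, e@B3}   OUT={b@B0, b@B3, c@B2, d@B2, e@B2}
  B3:   IN={b@B0, b@B3, c@B2, d@B2, e@B2}   OUT={b@B3, c@B2, d@B2, e@B3}
  B4:   IN={b@B0, b@B3, c@B2, d@B2, e@B2, e@B3}   OUT={a@B4, b@B4, c@B2, d@B2, e@B2, e@B3}

Merge at B2: IN[B2] = OUT[B1] ⊔ OUT[B3] = {b@B0, b@B3, c@B0, c@B2, d@B0, d@B2, e@B3}

Answer: {b@B0, b@B3, c@B0, c@B2, d@B0, d@B2, e@B3}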